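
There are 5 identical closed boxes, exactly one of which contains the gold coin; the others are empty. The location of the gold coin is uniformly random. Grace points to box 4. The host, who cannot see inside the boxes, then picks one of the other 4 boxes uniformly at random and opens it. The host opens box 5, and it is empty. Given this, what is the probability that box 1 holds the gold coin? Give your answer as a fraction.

Condition on the true location of the gold coin.
If it is in any of boxes 1, 2, 3, and 4 (prior 1/5 each): the host picks box 5 with probability 1/4 regardless, and it is not the prize; weight (1/5)·(1/4) = 1/20 each.
If it is in box 5 (prior 1/5): the host opened box 5, so this case is ruled out; weight (1/5)·0 = 0.
The weights sum to 1/5.
So P(the gold coin in box 1 | the host opened box 5) = (1/20) / (1/5) = 1/4.

1/4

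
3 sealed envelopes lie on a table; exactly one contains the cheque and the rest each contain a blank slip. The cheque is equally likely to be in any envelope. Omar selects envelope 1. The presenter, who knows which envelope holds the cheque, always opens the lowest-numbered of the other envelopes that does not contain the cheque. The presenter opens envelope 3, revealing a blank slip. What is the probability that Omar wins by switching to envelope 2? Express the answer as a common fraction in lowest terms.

1

Apply Bayes' rule, conditioning on where the cheque actually is.
If it is in envelope 1 (prior 1/3): the presenter would have opened envelope 2 instead, probability 0; weight (1/3)·0 = 0.
If it is in envelope 2 (prior 1/3): envelope 3 is the lowest-numbered option available, probability 1; weight (1/3)·1 = 1/3.
If it is in envelope 3 (prior 1/3): the presenter opened envelope 3, so this case is ruled out; weight (1/3)·0 = 0.
The weights sum to 1/3.
So P(the cheque in envelope 2 | the presenter opened envelope 3) = (1/3) / (1/3) = 1.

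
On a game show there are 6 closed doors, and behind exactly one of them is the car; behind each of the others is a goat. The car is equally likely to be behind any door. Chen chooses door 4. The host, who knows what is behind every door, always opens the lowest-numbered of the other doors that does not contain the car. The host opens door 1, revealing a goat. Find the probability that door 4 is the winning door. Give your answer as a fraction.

1/5

Apply Bayes' rule, conditioning on where the car actually is.
If it is behind door 1 (prior 1/6): the host opened door 1, so this case is ruled out; weight (1/6)·0 = 0.
If it is behind any of doors 2, 3, 4, 5, and 6 (prior 1/6 each): door 1 is the lowest-numbered option available, probability 1; weight (1/6)·1 = 1/6 each.
The weights sum to 5/6.
So P(the car behind door 4 | the host opened door 1) = (1/6) / (5/6) = 1/5.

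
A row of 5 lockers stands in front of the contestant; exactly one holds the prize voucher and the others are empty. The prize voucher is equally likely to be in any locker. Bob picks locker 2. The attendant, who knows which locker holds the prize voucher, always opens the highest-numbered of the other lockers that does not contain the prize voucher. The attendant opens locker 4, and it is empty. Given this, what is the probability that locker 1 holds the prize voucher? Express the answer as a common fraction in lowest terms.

0

Consider each possible location of the prize voucher in turn.
If it is in any of lockers 1, 2, and 3 (prior 1/5 each): the attendant would have opened locker 5 instead, probability 0; weight (1/5)·0 = 0 each.
If it is in locker 4 (prior 1/5): the attendant opened locker 4, so this case is ruled out; weight (1/5)·0 = 0.
If it is in locker 5 (prior 1/5): locker 4 is the highest-numbered option available, probability 1; weight (1/5)·1 = 1/5.
The weights sum to 1/5.
So P(the prize voucher in locker 1 | the attendant opened locker 4) = 0 / (1/5) = 0.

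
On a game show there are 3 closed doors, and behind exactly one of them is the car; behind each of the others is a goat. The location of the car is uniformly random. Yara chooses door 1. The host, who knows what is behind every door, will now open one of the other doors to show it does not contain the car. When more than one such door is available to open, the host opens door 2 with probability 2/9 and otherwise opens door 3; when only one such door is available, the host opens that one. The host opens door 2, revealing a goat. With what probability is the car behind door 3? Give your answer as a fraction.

Consider each possible location of the car in turn.
If it is behind door 1 (prior 1/3): door 2 is available, opened with probability 2/9; weight (1/3)·(2/9) = 2/27.
If it is behind door 2 (prior 1/3): the host opened door 2, so this case is ruled out; weight (1/3)·0 = 0.
If it is behind door 3 (prior 1/3): only door 2 is available, probability 1; weight (1/3)·1 = 1/3.
The weights sum to 11/27.
So P(the car behind door 3 | the host opened door 2) = (1/3) / (11/27) = 9/11.

9/11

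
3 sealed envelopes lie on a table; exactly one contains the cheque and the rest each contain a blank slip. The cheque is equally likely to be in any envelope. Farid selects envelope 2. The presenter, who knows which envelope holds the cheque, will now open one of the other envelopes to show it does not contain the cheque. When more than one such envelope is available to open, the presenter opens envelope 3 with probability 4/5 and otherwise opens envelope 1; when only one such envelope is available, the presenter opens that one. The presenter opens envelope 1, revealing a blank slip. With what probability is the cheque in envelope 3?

5/6

Consider each possible location of the cheque in turn.
If it is in envelope 1 (prior 1/3): the presenter opened envelope 1, so this case is ruled out; weight (1/3)·0 = 0.
If it is in envelope 2 (prior 1/3): envelope 3 is available but not opened, probability 1/5; weight (1/3)·(1/5) = 1/15.
If it is in envelope 3 (prior 1/3): only envelope 1 is available, probability 1; weight (1/3)·1 = 1/3.
The weights sum to 2/5.
So P(the cheque in envelope 3 | the presenter opened envelope 1) = (1/3) / (2/5) = 5/6.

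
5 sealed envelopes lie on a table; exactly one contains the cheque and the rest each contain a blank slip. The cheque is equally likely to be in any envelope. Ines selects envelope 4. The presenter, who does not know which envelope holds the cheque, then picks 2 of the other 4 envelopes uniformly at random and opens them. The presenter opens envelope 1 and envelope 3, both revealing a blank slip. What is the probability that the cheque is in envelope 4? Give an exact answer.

Because the presenter chose which envelopes to open without knowing where the cheque is, the choice is independent of the prize location. Learning that none of the 2 opened envelopes holds the cheque simply rules out those 2 locations and leaves the remaining 3 envelopes still equally likely by symmetry.
So P(the cheque in envelope 4) = 1/3.

1/3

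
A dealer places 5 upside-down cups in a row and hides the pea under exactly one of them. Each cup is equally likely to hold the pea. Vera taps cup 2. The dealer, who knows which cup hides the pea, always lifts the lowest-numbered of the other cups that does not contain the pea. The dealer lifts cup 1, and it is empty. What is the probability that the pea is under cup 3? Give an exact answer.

1/4

Consider each possible location of the pea in turn.
If it is under cup 1 (prior 1/5): the dealer opened cup 1, so this case is ruled out; weight (1/5)·0 = 0.
If it is under any of cups 2, 3, 4, and 5 (prior 1/5 each): cup 1 is the lowest-numbered option available, probability 1; weight (1/5)·1 = 1/5 each.
The weights sum to 4/5.
So P(the pea under cup 3 | the dealer opened cup 1) = (1/5) / (4/5) = 1/4.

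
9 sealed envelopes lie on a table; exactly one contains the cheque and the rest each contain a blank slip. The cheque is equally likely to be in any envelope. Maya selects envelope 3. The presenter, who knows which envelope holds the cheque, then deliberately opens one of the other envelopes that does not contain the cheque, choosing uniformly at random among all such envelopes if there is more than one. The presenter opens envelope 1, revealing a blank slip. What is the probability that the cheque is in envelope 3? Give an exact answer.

Condition on the true location of the cheque.
If it is in envelope 1 (prior 1/9): the presenter opened envelope 1, so this case is ruled out; weight (1/9)·0 = 0.
If it is in any of envelopes 2, 4, 5, 6, 7, 8, and 9 (prior 1/9 each): the presenter has 7 equally likely choices, so probability 1/7; weight (1/9)·(1/7) = 1/63 each.
If it is in envelope 3 (prior 1/9): the presenter has 8 equally likely choices, so probability 1/8; weight (1/9)·(1/8) = 1/72.
The weights sum to 1/8.
So P(the cheque in envelope 3 | the presenter opened envelope 1) = (1/72) / (1/8) = 1/9.

1/9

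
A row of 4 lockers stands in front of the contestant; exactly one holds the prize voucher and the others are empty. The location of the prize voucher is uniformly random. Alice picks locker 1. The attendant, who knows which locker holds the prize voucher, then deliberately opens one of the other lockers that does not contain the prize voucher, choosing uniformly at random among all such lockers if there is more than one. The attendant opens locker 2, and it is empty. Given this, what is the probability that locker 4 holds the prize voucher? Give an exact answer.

3/8

Condition on the true location of the prize voucher.
If it is in locker 1 (prior 1/4): the attendant has 3 equally likely choices, so probability 1/3; weight (1/4)·(1/3) = 1/12.
If it is in locker 2 (prior 1/4): the attendant opened locker 2, so this case is ruled out; weight (1/4)·0 = 0.
If it is in either of lockers 3 and 4 (prior 1/4 each): the attendant has 2 equally likely choices, so probability 1/2; weight (1/4)·(1/2) = 1/8 each.
The weights sum to 1/3.
So P(the prize voucher in locker 4 | the attendant opened locker 2) = (1/8) / (1/3) = 3/8.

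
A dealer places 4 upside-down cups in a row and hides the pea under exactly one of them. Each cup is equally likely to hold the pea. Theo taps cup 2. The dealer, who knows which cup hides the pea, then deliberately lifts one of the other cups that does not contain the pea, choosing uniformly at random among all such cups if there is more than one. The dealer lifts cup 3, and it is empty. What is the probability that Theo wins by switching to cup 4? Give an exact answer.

Condition on the true location of the pea.
If it is under either of cups 1 and 4 (prior 1/4 each): the dealer has 2 equally likely choices, so probability 1/2; weight (1/4)·(1/2) = 1/8 each.
If it is under cup 2 (prior 1/4): the dealer has 3 equally likely choices, so probability 1/3; weight (1/4)·(1/3) = 1/12.
If it is under cup 3 (prior 1/4): the dealer opened cup 3, so this case is ruled out; weight (1/4)·0 = 0.
The weights sum to 1/3.
So P(the pea under cup 4 | the dealer opened cup 3) = (1/8) / (1/3) = 3/8.

3/8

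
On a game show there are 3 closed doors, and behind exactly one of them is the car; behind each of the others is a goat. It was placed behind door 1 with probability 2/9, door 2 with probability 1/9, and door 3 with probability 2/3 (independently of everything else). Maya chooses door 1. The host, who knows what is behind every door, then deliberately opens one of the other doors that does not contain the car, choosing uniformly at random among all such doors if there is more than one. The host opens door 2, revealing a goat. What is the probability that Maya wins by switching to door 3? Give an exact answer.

6/7

Condition on the true location of the car.
If it is behind door 1 (prior 2/9): the host has 2 equally likely choices, so probability 1/2; weight (2/9)·(1/2) = 1/9.
If it is behind door 2 (prior 1/9): the host opened door 2, so this case is ruled out; weight (1/9)·0 = 0.
If it is behind door 3 (prior 2/3): the host has no choice, probability 1; weight (2/3)·1 = 2/3.
The weights sum to 7/9.
So P(the car behind door 3 | the host opened door 2) = (2/3) / (7/9) = 6/7.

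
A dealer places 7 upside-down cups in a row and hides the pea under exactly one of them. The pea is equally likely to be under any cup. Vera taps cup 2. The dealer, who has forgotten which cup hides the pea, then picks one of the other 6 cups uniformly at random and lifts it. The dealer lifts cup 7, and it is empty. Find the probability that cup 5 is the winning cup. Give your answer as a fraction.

1/6

Because the dealer chose which cup to lift without knowing where the pea is, the choice is independent of the prize location. Learning that cup 7 does not hold the pea simply rules out that one location and leaves the remaining 6 cups still equally likely by symmetry.
So P(the pea under cup 5) = 1/6.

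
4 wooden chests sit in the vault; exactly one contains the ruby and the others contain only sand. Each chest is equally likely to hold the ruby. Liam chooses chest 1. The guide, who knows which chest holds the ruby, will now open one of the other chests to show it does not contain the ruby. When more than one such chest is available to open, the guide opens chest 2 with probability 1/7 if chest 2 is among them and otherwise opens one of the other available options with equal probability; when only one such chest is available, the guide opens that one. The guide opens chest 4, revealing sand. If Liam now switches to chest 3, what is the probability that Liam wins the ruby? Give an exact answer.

12/25

Apply Bayes' rule, conditioning on where the ruby actually is.
If it is in chest 1 (prior 1/4): chest 2 is available but not opened; chest 4 gets probability (1 − 1/7)/2 = 3/7; weight (1/4)·(3/7) = 3/28.
If it is in chest 2 (prior 1/4): chest 2 holds the prize so is unavailable; the guide chooses uniformly among the 2 others, probability 1/2; weight (1/4)·(1/2) = 1/8.
If it is in chest 3 (prior 1/4): chest 2 is available but not opened, probability 6/7; weight (1/4)·(6/7) = 3/14.
If it is in chest 4 (prior 1/4): the guide opened chest 4, so this case is ruled out; weight (1/4)·0 = 0.
The weights sum to 25/56.
So P(the ruby in chest 3 | the guide opened chest 4) = (3/14) / (25/56) = 12/25.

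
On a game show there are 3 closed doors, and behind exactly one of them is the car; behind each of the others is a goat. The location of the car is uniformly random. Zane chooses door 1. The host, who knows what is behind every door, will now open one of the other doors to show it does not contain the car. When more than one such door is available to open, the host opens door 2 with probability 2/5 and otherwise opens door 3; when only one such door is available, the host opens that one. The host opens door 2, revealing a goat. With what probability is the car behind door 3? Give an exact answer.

5/7

Consider each possible location of the car in turn.
If it is behind door 1 (prior 1/3): door 2 is available, opened with probability 2/5; weight (1/3)·(2/5) = 2/15.
If it is behind door 2 (prior 1/3): the host opened door 2, so this case is ruled out; weight (1/3)·0 = 0.
If it is behind door 3 (prior 1/3): only door 2 is available, probability 1; weight (1/3)·1 = 1/3.
The weights sum to 7/15.
So P(the car behind door 3 | the host opened door 2) = (1/3) / (7/15) = 5/7.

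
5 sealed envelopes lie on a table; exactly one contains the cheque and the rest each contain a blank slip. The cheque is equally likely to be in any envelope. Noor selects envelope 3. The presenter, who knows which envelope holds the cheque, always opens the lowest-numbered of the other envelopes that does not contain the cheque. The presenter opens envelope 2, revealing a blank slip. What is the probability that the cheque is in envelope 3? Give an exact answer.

0

Consider each possible location of the cheque in turn.
If it is in envelope 1 (prior 1/5): envelope 2 is the lowest-numbered option available, probability 1; weight (1/5)·1 = 1/5.
If it is in envelope 2 (prior 1/5): the presenter opened envelope 2, so this case is ruled out; weight (1/5)·0 = 0.
If it is in any of envelopes 3, 4, and 5 (prior 1/5 each): the presenter would have opened envelope 1 instead, probability 0; weight (1/5)·0 = 0 each.
The weights sum to 1/5.
So P(the cheque in envelope 3 | the presenter opened envelope 2) = 0 / (1/5) = 0.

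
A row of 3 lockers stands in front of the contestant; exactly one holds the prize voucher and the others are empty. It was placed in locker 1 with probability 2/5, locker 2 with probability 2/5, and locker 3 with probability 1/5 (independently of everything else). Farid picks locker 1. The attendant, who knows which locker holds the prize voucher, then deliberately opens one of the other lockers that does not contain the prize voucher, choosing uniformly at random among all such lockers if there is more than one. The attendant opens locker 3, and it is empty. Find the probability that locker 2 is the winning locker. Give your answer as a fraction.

2/3

Condition on the true location of the prize voucher.
If it is in locker 1 (prior 2/5): the attendant has 2 equally likely choices, so probability 1/2; weight (2/5)·(1/2) = 1/5.
If it is in locker 2 (prior 2/5): the attendant has no choice, probability 1; weight (2/5)·1 = 2/5.
If it is in locker 3 (prior 1/5): the attendant opened locker 3, so this case is ruled out; weight (1/5)·0 = 0.
The weights sum to 3/5.
So P(the prize voucher in locker 2 | the attendant opened locker 3) = (2/5) / (3/5) = 2/3.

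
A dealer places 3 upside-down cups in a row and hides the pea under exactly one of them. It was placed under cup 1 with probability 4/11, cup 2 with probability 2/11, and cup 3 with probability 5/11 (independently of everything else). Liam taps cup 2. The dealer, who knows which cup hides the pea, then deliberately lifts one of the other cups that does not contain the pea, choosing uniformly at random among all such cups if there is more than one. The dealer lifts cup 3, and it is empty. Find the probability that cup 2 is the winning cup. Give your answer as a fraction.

Consider each possible location of the pea in turn.
If it is under cup 1 (prior 4/11): the dealer has no choice, probability 1; weight (4/11)·1 = 4/11.
If it is under cup 2 (prior 2/11): the dealer has 2 equally likely choices, so probability 1/2; weight (2/11)·(1/2) = 1/11.
If it is under cup 3 (prior 5/11): the dealer opened cup 3, so this case is ruled out; weight (5/11)·0 = 0.
The weights sum to 5/11.
So P(the pea under cup 2 | the dealer opened cup 3) = (1/11) / (5/11) = 1/5.

1/5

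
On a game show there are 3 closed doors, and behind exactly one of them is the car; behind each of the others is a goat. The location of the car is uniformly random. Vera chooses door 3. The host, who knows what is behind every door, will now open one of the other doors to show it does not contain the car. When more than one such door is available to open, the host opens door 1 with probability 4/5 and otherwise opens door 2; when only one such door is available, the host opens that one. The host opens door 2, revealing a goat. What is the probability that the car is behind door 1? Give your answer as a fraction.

5/6

Apply Bayes' rule, conditioning on where the car actually is.
If it is behind door 1 (prior 1/3): only door 2 is available, probability 1; weight (1/3)·1 = 1/3.
If it is behind door 2 (prior 1/3): the host opened door 2, so this case is ruled out; weight (1/3)·0 = 0.
If it is behind door 3 (prior 1/3): door 1 is available but not opened, probability 1/5; weight (1/3)·(1/5) = 1/15.
The weights sum to 2/5.
So P(the car behind door 1 | the host opened door 2) = (1/3) / (2/5) = 5/6.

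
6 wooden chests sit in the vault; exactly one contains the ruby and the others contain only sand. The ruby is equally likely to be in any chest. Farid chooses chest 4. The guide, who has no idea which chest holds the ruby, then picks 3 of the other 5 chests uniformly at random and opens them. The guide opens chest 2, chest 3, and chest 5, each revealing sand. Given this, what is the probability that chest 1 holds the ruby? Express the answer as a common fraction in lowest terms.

Condition on the true location of the ruby.
If it is in any of chests 1, 4, and 6 (prior 1/6 each): the guide picks exactly this set with probability 1/10 regardless, and none is the prize; weight (1/6)·(1/10) = 1/60 each.
If it is in any of chests 2, 3, and 5 (prior 1/6 each): that chest was opened and seen not to hold the prize — ruled out; weight (1/6)·0 = 0 each.
The weights sum to 1/20.
So P(the ruby in chest 1 | the guide opened chest 2, chest 3, and chest 5) = (1/60) / (1/20) = 1/3.

1/3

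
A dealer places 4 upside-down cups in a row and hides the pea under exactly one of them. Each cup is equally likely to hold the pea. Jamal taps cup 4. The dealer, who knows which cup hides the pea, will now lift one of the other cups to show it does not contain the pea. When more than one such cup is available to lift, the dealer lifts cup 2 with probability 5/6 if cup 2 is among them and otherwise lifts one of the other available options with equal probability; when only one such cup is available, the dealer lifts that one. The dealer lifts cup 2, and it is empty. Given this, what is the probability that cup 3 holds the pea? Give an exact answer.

1/3

Condition on the true location of the pea.
If it is under any of cups 1, 3, and 4 (prior 1/4 each): cup 2 is available, opened with probability 5/6; weight (1/4)·(5/6) = 5/24 each.
If it is under cup 2 (prior 1/4): the dealer opened cup 2, so this case is ruled out; weight (1/4)·0 = 0.
The weights sum to 5/8.
So P(the pea under cup 3 | the dealer opened cup 2) = (5/24) / (5/8) = 1/3.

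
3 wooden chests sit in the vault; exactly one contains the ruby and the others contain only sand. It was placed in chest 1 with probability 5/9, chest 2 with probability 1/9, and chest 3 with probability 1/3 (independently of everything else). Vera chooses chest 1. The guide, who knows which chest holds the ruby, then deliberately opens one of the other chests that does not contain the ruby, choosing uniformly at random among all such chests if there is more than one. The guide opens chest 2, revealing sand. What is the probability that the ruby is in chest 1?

Condition on the true location of the ruby.
If it is in chest 1 (prior 5/9): the guide has 2 equally likely choices, so probability 1/2; weight (5/9)·(1/2) = 5/18.
If it is in chest 2 (prior 1/9): the guide opened chest 2, so this case is ruled out; weight (1/9)·0 = 0.
If it is in chest 3 (prior 1/3): the guide has no choice, probability 1; weight (1/3)·1 = 1/3.
The weights sum to 11/18.
So P(the ruby in chest 1 | the guide opened chest 2) = (5/18) / (11/18) = 5/11.

5/11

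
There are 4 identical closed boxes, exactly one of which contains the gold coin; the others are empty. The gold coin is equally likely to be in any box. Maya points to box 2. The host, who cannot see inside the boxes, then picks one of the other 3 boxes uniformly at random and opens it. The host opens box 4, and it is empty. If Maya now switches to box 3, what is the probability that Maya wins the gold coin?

Because the host chose which box to open without knowing where the gold coin is, the choice is independent of the prize location. Learning that box 4 does not hold the gold coin simply rules out that one location and leaves the remaining 3 boxes still equally likely by symmetry.
So P(the gold coin in box 3) = 1/3.

1/3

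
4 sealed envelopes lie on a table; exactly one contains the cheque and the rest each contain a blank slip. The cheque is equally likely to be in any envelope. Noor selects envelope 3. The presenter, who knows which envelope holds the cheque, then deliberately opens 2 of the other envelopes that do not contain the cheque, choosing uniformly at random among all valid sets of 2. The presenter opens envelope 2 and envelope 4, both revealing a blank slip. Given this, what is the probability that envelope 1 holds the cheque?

3/4

Condition on the true location of the cheque.
If it is in envelope 1 (prior 1/4): the presenter has no choice, probability 1; weight (1/4)·1 = 1/4.
If it is in either of envelopes 2 and 4 (prior 1/4 each): that envelope was opened and seen not to hold the prize — ruled out; weight (1/4)·0 = 0 each.
If it is in envelope 3 (prior 1/4): the presenter has 3 equally likely choices, so probability 1/3; weight (1/4)·(1/3) = 1/12.
The weights sum to 1/3.
So P(the cheque in envelope 1 | the presenter opened envelope 2 and envelope 4) = (1/4) / (1/3) = 3/4.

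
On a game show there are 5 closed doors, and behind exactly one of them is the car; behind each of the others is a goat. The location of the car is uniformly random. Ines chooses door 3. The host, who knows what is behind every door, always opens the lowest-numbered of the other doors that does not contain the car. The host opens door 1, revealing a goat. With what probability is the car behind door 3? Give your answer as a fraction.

1/4

Consider each possible location of the car in turn.
If it is behind door 1 (prior 1/5): the host opened door 1, so this case is ruled out; weight (1/5)·0 = 0.
If it is behind any of doors 2, 3, 4, and 5 (prior 1/5 each): door 1 is the lowest-numbered option available, probability 1; weight (1/5)·1 = 1/5 each.
The weights sum to 4/5.
So P(the car behind door 3 | the host opened door 1) = (1/5) / (4/5) = 1/4.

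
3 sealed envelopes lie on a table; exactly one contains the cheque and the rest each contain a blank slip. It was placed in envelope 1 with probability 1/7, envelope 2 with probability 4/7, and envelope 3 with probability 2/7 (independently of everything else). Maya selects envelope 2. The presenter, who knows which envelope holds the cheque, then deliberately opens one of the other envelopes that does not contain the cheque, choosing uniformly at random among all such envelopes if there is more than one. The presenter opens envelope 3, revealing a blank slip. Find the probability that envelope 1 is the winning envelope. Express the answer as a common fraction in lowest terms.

1/3

Condition on the true location of the cheque.
If it is in envelope 1 (prior 1/7): the presenter has no choice, probability 1; weight (1/7)·1 = 1/7.
If it is in envelope 2 (prior 4/7): the presenter has 2 equally likely choices, so probability 1/2; weight (4/7)·(1/2) = 2/7.
If it is in envelope 3 (prior 2/7): the presenter opened envelope 3, so this case is ruled out; weight (2/7)·0 = 0.
The weights sum to 3/7.
So P(the cheque in envelope 1 | the presenter opened envelope 3) = (1/7) / (3/7) = 1/3.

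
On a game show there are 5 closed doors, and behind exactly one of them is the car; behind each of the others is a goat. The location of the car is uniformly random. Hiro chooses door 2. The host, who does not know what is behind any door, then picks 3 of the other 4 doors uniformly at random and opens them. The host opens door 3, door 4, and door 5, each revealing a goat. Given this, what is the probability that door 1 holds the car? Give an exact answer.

Consider each possible location of the car in turn.
If it is behind either of doors 1 and 2 (prior 1/5 each): the host picks exactly this set with probability 1/4 regardless, and none is the prize; weight (1/5)·(1/4) = 1/20 each.
If it is behind any of doors 3, 4, and 5 (prior 1/5 each): that door was opened and seen not to hold the prize — ruled out; weight (1/5)·0 = 0 each.
The weights sum to 1/10.
So P(the car behind door 1 | the host opened door 3, door 4, and door 5) = (1/20) / (1/10) = 1/2.

1/2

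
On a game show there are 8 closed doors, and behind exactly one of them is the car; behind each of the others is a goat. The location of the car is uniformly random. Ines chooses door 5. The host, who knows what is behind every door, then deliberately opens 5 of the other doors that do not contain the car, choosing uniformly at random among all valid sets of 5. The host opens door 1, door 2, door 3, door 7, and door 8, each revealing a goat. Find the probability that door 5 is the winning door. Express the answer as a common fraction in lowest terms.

Apply Bayes' rule, conditioning on where the car actually is.
If it is behind any of doors 1, 2, 3, 7, and 8 (prior 1/8 each): that door was opened and seen not to hold the prize — ruled out; weight (1/8)·0 = 0 each.
If it is behind either of doors 4 and 6 (prior 1/8 each): the host has 6 equally likely choices, so probability 1/6; weight (1/8)·(1/6) = 1/48 each.
If it is behind door 5 (prior 1/8): the host has 21 equally likely choices, so probability 1/21; weight (1/8)·(1/21) = 1/168.
The weights sum to 1/21.
So P(the car behind door 5 | the host opened door 1, door 2, door 3, door 7, and door 8) = (1/168) / (1/21) = 1/8.

1/8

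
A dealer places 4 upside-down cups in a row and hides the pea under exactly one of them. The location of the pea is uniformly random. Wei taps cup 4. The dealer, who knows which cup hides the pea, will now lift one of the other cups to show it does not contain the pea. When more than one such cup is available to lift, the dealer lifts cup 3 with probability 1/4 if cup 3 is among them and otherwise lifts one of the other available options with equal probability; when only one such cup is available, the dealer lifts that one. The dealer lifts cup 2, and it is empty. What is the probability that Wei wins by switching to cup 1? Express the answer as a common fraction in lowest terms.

Apply Bayes' rule, conditioning on where the pea actually is.
If it is under cup 1 (prior 1/4): cup 3 is available but not opened, probability 3/4; weight (1/4)·(3/4) = 3/16.
If it is under cup 2 (prior 1/4): the dealer opened cup 2, so this case is ruled out; weight (1/4)·0 = 0.
If it is under cup 3 (prior 1/4): cup 3 holds the prize so is unavailable; the dealer chooses uniformly among the 2 others, probability 1/2; weight (1/4)·(1/2) = 1/8.
If it is under cup 4 (prior 1/4): cup 3 is available but not opened; cup 2 gets probability (1 − 1/4)/2 = 3/8; weight (1/4)·(3/8) = 3/32.
The weights sum to 13/32.
So P(the pea under cup 1 | the dealer opened cup 2) = (3/16) / (13/32) = 6/13.

6/13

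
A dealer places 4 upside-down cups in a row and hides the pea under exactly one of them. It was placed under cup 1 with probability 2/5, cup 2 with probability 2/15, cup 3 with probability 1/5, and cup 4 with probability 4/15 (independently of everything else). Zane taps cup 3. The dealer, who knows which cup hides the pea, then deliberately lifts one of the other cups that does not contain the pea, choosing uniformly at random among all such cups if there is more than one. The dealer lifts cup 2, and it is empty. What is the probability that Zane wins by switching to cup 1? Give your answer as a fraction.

Consider each possible location of the pea in turn.
If it is under cup 1 (prior 2/5): the dealer has 2 equally likely choices, so probability 1/2; weight (2/5)·(1/2) = 1/5.
If it is under cup 2 (prior 2/15): the dealer opened cup 2, so this case is ruled out; weight (2/15)·0 = 0.
If it is under cup 3 (prior 1/5): the dealer has 3 equally likely choices, so probability 1/3; weight (1/5)·(1/3) = 1/15.
If it is under cup 4 (prior 4/15): the dealer has 2 equally likely choices, so probability 1/2; weight (4/15)·(1/2) = 2/15.
The weights sum to 2/5.
So P(the pea under cup 1 | the dealer opened cup 2) = (1/5) / (2/5) = 1/2.

1/2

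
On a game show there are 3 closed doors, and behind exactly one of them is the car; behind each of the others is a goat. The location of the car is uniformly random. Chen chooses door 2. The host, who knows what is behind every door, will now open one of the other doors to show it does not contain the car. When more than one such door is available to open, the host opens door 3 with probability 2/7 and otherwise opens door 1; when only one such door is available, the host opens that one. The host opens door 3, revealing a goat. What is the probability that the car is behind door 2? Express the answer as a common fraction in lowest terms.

Consider each possible location of the car in turn.
If it is behind door 1 (prior 1/3): only door 3 is available, probability 1; weight (1/3)·1 = 1/3.
If it is behind door 2 (prior 1/3): door 3 is available, opened with probability 2/7; weight (1/3)·(2/7) = 2/21.
If it is behind door 3 (prior 1/3): the host opened door 3, so this case is ruled out; weight (1/3)·0 = 0.
The weights sum to 3/7.
So P(the car behind door 2 | the host opened door 3) = (2/21) / (3/7) = 2/9.

2/9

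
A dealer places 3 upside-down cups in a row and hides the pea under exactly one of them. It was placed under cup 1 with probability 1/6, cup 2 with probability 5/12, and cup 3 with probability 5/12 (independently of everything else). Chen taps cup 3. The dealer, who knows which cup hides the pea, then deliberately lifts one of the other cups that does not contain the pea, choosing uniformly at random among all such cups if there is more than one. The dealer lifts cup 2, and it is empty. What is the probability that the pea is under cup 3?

Consider each possible location of the pea in turn.
If it is under cup 1 (prior 1/6): the dealer has no choice, probability 1; weight (1/6)·1 = 1/6.
If it is under cup 2 (prior 5/12): the dealer opened cup 2, so this case is ruled out; weight (5/12)·0 = 0.
If it is under cup 3 (prior 5/12): the dealer has 2 equally likely choices, so probability 1/2; weight (5/12)·(1/2) = 5/24.
The weights sum to 3/8.
So P(the pea under cup 3 | the dealer opened cup 2) = (5/24) / (3/8) = 5/9.

5/9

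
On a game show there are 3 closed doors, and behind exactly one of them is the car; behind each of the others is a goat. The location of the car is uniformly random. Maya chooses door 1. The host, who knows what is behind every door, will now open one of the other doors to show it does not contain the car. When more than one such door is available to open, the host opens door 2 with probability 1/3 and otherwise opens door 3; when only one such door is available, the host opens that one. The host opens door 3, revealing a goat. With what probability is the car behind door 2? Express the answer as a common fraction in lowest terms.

3/5

Condition on the true location of the car.
If it is behind door 1 (prior 1/3): door 2 is available but not opened, probability 2/3; weight (1/3)·(2/3) = 2/9.
If it is behind door 2 (prior 1/3): only door 3 is available, probability 1; weight (1/3)·1 = 1/3.
If it is behind door 3 (prior 1/3): the host opened door 3, so this case is ruled out; weight (1/3)·0 = 0.
The weights sum to 5/9.
So P(the car behind door 2 | the host opened door 3) = (1/3) / (5/9) = 3/5.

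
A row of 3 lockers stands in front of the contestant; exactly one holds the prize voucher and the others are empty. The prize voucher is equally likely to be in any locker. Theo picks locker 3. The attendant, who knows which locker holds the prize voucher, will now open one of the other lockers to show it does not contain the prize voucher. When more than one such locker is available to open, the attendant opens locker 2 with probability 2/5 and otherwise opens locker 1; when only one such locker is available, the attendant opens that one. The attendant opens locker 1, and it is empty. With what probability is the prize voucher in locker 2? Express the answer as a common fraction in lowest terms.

Apply Bayes' rule, conditioning on where the prize voucher actually is.
If it is in locker 1 (prior 1/3): the attendant opened locker 1, so this case is ruled out; weight (1/3)·0 = 0.
If it is in locker 2 (prior 1/3): only locker 1 is available, probability 1; weight (1/3)·1 = 1/3.
If it is in locker 3 (prior 1/3): locker 2 is available but not opened, probability 3/5; weight (1/3)·(3/5) = 1/5.
The weights sum to 8/15.
So P(the prize voucher in locker 2 | the attendant opened locker 1) = (1/3) / (8/15) = 5/8.

5/8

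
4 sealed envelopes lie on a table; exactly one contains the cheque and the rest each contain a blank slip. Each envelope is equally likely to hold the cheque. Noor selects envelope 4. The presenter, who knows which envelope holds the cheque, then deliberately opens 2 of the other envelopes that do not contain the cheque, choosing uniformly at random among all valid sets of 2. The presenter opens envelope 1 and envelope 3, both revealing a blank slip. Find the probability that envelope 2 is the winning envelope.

3/4

Consider each possible location of the cheque in turn.
If it is in either of envelopes 1 and 3 (prior 1/4 each): that envelope was opened and seen not to hold the prize — ruled out; weight (1/4)·0 = 0 each.
If it is in envelope 2 (prior 1/4): the presenter has no choice, probability 1; weight (1/4)·1 = 1/4.
If it is in envelope 4 (prior 1/4): the presenter has 3 equally likely choices, so probability 1/3; weight (1/4)·(1/3) = 1/12.
The weights sum to 1/3.
So P(the cheque in envelope 2 | the presenter opened envelope 1 and envelope 3) = (1/4) / (1/3) = 3/4.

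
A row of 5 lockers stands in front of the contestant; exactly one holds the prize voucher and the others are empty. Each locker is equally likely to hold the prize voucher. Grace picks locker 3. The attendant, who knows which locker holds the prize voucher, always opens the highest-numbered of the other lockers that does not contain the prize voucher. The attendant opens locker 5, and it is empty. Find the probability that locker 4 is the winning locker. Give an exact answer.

Consider each possible location of the prize voucher in turn.
If it is in any of lockers 1, 2, 3, and 4 (prior 1/5 each): locker 5 is the highest-numbered option available, probability 1; weight (1/5)·1 = 1/5 each.
If it is in locker 5 (prior 1/5): the attendant opened locker 5, so this case is ruled out; weight (1/5)·0 = 0.
The weights sum to 4/5.
So P(the prize voucher in locker 4 | the attendant opened locker 5) = (1/5) / (4/5) = 1/4.

1/4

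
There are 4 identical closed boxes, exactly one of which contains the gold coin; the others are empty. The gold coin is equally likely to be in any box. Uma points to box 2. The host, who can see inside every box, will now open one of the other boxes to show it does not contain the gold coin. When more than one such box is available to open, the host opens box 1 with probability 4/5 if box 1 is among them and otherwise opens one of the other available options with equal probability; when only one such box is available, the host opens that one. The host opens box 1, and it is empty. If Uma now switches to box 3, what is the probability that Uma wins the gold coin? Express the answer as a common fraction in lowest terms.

1/3

Consider each possible location of the gold coin in turn.
If it is in box 1 (prior 1/4): the host opened box 1, so this case is ruled out; weight (1/4)·0 = 0.
If it is in any of boxes 2, 3, and 4 (prior 1/4 each): box 1 is available, opened with probability 4/5; weight (1/4)·(4/5) = 1/5 each.
The weights sum to 3/5.
So P(the gold coin in box 3 | the host opened box 1) = (1/5) / (3/5) = 1/3.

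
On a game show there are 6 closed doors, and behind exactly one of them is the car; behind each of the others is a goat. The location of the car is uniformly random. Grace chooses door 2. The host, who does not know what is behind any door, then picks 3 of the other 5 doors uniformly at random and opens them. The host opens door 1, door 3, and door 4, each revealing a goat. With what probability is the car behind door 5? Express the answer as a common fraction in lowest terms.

Consider each possible location of the car in turn.
If it is behind any of doors 1, 3, and 4 (prior 1/6 each): that door was opened and seen not to hold the prize — ruled out; weight (1/6)·0 = 0 each.
If it is behind any of doors 2, 5, and 6 (prior 1/6 each): the host picks exactly this set with probability 1/10 regardless, and none is the prize; weight (1/6)·(1/10) = 1/60 each.
The weights sum to 1/20.
So P(the car behind door 5 | the host opened door 1, door 3, and door 4) = (1/60) / (1/20) = 1/3.

1/3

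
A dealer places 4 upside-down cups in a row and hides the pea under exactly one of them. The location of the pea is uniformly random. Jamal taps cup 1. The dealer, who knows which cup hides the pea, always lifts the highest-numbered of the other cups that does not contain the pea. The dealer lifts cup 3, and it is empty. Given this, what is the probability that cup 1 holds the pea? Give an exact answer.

0

Apply Bayes' rule, conditioning on where the pea actually is.
If it is under either of cups 1 and 2 (prior 1/4 each): the dealer would have opened cup 4 instead, probability 0; weight (1/4)·0 = 0 each.
If it is under cup 3 (prior 1/4): the dealer opened cup 3, so this case is ruled out; weight (1/4)·0 = 0.
If it is under cup 4 (prior 1/4): cup 3 is the highest-numbered option available, probability 1; weight (1/4)·1 = 1/4.
The weights sum to 1/4.
So P(the pea under cup 1 | the dealer opened cup 3) = 0 / (1/4) = 0.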